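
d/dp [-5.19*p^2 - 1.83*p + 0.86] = -10.38*p - 1.83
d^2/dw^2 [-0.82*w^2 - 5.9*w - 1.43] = -1.64000000000000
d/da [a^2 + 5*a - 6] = 2*a + 5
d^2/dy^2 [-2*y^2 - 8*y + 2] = -4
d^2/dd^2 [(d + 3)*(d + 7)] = 2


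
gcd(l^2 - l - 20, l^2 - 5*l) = l - 5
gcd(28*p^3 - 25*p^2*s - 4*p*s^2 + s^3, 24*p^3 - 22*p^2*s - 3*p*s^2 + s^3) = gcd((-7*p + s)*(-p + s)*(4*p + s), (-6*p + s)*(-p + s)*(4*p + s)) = 4*p^2 - 3*p*s - s^2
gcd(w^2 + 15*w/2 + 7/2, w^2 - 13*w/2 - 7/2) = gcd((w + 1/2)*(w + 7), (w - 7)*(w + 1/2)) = w + 1/2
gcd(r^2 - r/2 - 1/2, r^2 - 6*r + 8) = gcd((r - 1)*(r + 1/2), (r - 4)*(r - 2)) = 1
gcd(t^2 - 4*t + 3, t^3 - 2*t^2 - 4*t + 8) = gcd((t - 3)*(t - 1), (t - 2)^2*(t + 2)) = 1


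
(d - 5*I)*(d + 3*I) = d^2 - 2*I*d + 15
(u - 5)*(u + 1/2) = u^2 - 9*u/2 - 5/2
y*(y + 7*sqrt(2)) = y^2 + 7*sqrt(2)*y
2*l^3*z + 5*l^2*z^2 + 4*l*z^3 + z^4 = z*(l + z)^2*(2*l + z)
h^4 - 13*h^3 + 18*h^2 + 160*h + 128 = (h - 8)^2*(h + 1)*(h + 2)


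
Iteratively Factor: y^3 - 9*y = (y + 3)*(y^2 - 3*y) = (y - 3)*(y + 3)*(y)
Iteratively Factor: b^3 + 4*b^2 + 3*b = (b + 3)*(b^2 + b) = b*(b + 3)*(b + 1)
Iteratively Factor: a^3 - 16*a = (a)*(a^2 - 16) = a*(a - 4)*(a + 4)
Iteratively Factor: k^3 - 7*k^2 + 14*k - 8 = (k - 1)*(k^2 - 6*k + 8) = (k - 4)*(k - 1)*(k - 2)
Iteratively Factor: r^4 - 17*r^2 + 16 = (r + 4)*(r^3 - 4*r^2 - r + 4) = (r - 4)*(r + 4)*(r^2 - 1) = (r - 4)*(r - 1)*(r + 4)*(r + 1)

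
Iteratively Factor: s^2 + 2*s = (s)*(s + 2)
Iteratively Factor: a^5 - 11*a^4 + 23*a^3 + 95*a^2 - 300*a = (a + 3)*(a^4 - 14*a^3 + 65*a^2 - 100*a) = (a - 4)*(a + 3)*(a^3 - 10*a^2 + 25*a) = (a - 5)*(a - 4)*(a + 3)*(a^2 - 5*a) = (a - 5)^2*(a - 4)*(a + 3)*(a)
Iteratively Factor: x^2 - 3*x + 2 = (x - 2)*(x - 1)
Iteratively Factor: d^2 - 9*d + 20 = (d - 5)*(d - 4)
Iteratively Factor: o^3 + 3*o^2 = (o + 3)*(o^2) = o*(o + 3)*(o)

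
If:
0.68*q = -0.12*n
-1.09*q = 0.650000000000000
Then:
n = 3.38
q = -0.60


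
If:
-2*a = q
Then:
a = -q/2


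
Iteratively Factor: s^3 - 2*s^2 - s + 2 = (s + 1)*(s^2 - 3*s + 2) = (s - 2)*(s + 1)*(s - 1)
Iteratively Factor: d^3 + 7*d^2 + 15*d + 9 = (d + 1)*(d^2 + 6*d + 9) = (d + 1)*(d + 3)*(d + 3)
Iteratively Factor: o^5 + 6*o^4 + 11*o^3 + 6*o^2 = (o)*(o^4 + 6*o^3 + 11*o^2 + 6*o) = o^2*(o^3 + 6*o^2 + 11*o + 6) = o^2*(o + 1)*(o^2 + 5*o + 6) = o^2*(o + 1)*(o + 2)*(o + 3)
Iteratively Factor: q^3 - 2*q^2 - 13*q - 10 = (q - 5)*(q^2 + 3*q + 2) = (q - 5)*(q + 1)*(q + 2)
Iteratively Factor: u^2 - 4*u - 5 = (u + 1)*(u - 5)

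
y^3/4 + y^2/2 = y^2*(y/4 + 1/2)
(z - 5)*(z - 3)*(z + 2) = z^3 - 6*z^2 - z + 30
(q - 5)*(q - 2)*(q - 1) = q^3 - 8*q^2 + 17*q - 10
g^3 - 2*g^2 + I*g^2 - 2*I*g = g*(g - 2)*(g + I)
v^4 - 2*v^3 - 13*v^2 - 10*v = v*(v - 5)*(v + 1)*(v + 2)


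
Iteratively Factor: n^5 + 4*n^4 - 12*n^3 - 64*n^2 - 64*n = (n - 4)*(n^4 + 8*n^3 + 20*n^2 + 16*n) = (n - 4)*(n + 4)*(n^3 + 4*n^2 + 4*n) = n*(n - 4)*(n + 4)*(n^2 + 4*n + 4) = n*(n - 4)*(n + 2)*(n + 4)*(n + 2)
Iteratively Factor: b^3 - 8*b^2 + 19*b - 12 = (b - 3)*(b^2 - 5*b + 4) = (b - 3)*(b - 1)*(b - 4)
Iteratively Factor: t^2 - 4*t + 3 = (t - 3)*(t - 1)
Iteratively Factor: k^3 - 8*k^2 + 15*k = (k)*(k^2 - 8*k + 15) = k*(k - 5)*(k - 3)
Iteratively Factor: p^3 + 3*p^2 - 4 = (p - 1)*(p^2 + 4*p + 4) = (p - 1)*(p + 2)*(p + 2)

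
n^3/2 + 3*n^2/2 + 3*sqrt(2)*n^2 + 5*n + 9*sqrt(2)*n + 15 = (n/2 + sqrt(2)/2)*(n + 3)*(n + 5*sqrt(2))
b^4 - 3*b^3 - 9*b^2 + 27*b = b*(b - 3)^2*(b + 3)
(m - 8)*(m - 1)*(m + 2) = m^3 - 7*m^2 - 10*m + 16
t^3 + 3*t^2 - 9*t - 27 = (t - 3)*(t + 3)^2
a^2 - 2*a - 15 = (a - 5)*(a + 3)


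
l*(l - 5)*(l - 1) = l^3 - 6*l^2 + 5*l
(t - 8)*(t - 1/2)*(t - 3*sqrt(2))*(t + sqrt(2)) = t^4 - 17*t^3/2 - 2*sqrt(2)*t^3 - 2*t^2 + 17*sqrt(2)*t^2 - 8*sqrt(2)*t + 51*t - 24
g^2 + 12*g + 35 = (g + 5)*(g + 7)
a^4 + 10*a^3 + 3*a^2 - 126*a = a*(a - 3)*(a + 6)*(a + 7)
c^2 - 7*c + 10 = (c - 5)*(c - 2)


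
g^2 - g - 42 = (g - 7)*(g + 6)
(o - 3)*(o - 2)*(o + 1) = o^3 - 4*o^2 + o + 6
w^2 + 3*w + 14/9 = (w + 2/3)*(w + 7/3)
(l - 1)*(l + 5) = l^2 + 4*l - 5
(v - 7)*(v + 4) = v^2 - 3*v - 28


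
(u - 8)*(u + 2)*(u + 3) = u^3 - 3*u^2 - 34*u - 48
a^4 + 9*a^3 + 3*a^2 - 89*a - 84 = (a - 3)*(a + 1)*(a + 4)*(a + 7)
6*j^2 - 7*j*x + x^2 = (-6*j + x)*(-j + x)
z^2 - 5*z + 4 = (z - 4)*(z - 1)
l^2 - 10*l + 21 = (l - 7)*(l - 3)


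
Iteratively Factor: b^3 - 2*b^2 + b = (b - 1)*(b^2 - b) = b*(b - 1)*(b - 1)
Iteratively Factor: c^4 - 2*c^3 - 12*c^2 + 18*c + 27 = (c + 3)*(c^3 - 5*c^2 + 3*c + 9) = (c - 3)*(c + 3)*(c^2 - 2*c - 3) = (c - 3)^2*(c + 3)*(c + 1)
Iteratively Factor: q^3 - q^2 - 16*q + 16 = (q - 4)*(q^2 + 3*q - 4) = (q - 4)*(q + 4)*(q - 1)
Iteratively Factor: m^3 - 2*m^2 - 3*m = (m)*(m^2 - 2*m - 3) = m*(m - 3)*(m + 1)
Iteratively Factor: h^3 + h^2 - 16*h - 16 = (h + 1)*(h^2 - 16) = (h - 4)*(h + 1)*(h + 4)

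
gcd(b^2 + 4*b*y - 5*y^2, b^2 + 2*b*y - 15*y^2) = b + 5*y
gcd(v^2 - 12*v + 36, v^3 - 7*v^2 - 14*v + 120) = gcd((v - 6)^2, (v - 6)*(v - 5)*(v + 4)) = v - 6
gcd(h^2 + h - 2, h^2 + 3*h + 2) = h + 2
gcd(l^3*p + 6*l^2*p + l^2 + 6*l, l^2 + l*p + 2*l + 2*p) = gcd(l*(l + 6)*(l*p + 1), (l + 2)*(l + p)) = 1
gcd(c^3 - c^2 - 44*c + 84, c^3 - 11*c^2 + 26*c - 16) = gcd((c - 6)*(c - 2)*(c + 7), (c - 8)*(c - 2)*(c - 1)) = c - 2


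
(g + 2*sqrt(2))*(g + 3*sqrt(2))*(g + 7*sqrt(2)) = g^3 + 12*sqrt(2)*g^2 + 82*g + 84*sqrt(2)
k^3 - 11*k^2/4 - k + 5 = (k - 2)^2*(k + 5/4)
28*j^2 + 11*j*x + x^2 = (4*j + x)*(7*j + x)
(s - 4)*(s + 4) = s^2 - 16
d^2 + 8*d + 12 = (d + 2)*(d + 6)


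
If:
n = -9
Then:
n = -9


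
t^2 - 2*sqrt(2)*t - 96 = (t - 8*sqrt(2))*(t + 6*sqrt(2))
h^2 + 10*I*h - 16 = (h + 2*I)*(h + 8*I)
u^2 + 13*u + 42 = (u + 6)*(u + 7)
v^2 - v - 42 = (v - 7)*(v + 6)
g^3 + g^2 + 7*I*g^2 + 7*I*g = g*(g + 1)*(g + 7*I)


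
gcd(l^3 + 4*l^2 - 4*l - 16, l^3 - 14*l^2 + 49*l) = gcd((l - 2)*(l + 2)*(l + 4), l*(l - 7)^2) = 1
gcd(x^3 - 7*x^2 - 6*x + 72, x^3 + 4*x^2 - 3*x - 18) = x + 3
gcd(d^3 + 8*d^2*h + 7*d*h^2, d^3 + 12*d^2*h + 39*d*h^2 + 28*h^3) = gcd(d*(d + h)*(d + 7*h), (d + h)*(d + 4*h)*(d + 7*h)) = d^2 + 8*d*h + 7*h^2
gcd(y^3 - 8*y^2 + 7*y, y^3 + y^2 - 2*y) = y^2 - y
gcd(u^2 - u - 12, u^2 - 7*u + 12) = u - 4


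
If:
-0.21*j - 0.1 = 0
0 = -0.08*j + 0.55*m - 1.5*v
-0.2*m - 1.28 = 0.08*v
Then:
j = -0.48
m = -5.59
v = -2.02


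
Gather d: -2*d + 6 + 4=10 - 2*d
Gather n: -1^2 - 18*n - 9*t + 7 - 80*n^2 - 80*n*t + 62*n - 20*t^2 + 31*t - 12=-80*n^2 + n*(44 - 80*t) - 20*t^2 + 22*t - 6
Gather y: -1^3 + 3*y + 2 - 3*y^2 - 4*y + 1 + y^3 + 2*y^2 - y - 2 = y^3 - y^2 - 2*y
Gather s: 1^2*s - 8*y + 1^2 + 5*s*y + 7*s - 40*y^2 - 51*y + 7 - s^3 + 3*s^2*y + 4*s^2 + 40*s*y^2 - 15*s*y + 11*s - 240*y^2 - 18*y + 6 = -s^3 + s^2*(3*y + 4) + s*(40*y^2 - 10*y + 19) - 280*y^2 - 77*y + 14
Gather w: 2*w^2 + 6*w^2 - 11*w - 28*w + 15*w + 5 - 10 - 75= 8*w^2 - 24*w - 80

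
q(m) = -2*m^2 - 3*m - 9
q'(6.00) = -27.00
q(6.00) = -99.00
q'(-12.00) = 45.00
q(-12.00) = -261.00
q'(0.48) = -4.92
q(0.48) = -10.90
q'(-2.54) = 7.16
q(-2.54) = -14.28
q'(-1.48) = 2.92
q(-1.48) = -8.94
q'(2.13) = -11.52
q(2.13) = -24.46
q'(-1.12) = 1.48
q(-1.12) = -8.15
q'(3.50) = -17.00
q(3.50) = -44.00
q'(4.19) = -19.76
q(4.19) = -56.68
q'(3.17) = -15.68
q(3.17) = -38.61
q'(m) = -4*m - 3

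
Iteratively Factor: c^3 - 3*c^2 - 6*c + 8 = (c + 2)*(c^2 - 5*c + 4) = (c - 4)*(c + 2)*(c - 1)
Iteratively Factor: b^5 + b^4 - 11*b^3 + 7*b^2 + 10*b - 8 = (b - 2)*(b^4 + 3*b^3 - 5*b^2 - 3*b + 4) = (b - 2)*(b - 1)*(b^3 + 4*b^2 - b - 4) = (b - 2)*(b - 1)*(b + 1)*(b^2 + 3*b - 4) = (b - 2)*(b - 1)*(b + 1)*(b + 4)*(b - 1)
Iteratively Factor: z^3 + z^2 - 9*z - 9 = (z - 3)*(z^2 + 4*z + 3) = (z - 3)*(z + 3)*(z + 1)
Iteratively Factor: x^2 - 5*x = (x - 5)*(x)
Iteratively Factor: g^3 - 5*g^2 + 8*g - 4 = (g - 1)*(g^2 - 4*g + 4) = (g - 2)*(g - 1)*(g - 2)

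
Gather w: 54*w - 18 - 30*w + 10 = 24*w - 8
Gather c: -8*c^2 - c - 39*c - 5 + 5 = -8*c^2 - 40*c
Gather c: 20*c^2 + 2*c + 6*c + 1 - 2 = 20*c^2 + 8*c - 1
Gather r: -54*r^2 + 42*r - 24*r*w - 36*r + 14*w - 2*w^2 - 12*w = -54*r^2 + r*(6 - 24*w) - 2*w^2 + 2*w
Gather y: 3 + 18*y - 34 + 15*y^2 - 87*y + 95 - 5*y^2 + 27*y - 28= 10*y^2 - 42*y + 36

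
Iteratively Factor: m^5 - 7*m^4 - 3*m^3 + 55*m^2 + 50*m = (m + 2)*(m^4 - 9*m^3 + 15*m^2 + 25*m) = m*(m + 2)*(m^3 - 9*m^2 + 15*m + 25) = m*(m - 5)*(m + 2)*(m^2 - 4*m - 5) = m*(m - 5)*(m + 1)*(m + 2)*(m - 5)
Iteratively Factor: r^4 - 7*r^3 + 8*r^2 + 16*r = (r + 1)*(r^3 - 8*r^2 + 16*r) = (r - 4)*(r + 1)*(r^2 - 4*r) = (r - 4)^2*(r + 1)*(r)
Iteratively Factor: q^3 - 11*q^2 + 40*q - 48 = (q - 4)*(q^2 - 7*q + 12) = (q - 4)^2*(q - 3)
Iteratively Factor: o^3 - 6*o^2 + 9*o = (o)*(o^2 - 6*o + 9) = o*(o - 3)*(o - 3)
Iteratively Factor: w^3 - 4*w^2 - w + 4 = (w - 4)*(w^2 - 1) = (w - 4)*(w - 1)*(w + 1)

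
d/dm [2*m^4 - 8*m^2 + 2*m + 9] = 8*m^3 - 16*m + 2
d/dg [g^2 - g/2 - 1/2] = 2*g - 1/2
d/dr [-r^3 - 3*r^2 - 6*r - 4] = -3*r^2 - 6*r - 6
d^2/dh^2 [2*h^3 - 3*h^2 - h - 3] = 12*h - 6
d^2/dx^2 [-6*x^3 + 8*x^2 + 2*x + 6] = 16 - 36*x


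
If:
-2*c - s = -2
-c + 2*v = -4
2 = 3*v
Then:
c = 16/3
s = -26/3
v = 2/3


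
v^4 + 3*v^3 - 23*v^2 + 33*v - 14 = (v - 2)*(v - 1)^2*(v + 7)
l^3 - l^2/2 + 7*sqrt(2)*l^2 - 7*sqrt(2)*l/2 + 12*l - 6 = (l - 1/2)*(l + sqrt(2))*(l + 6*sqrt(2))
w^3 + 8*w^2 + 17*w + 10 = (w + 1)*(w + 2)*(w + 5)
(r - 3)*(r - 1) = r^2 - 4*r + 3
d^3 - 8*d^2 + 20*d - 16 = (d - 4)*(d - 2)^2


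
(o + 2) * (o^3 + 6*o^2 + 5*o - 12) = o^4 + 8*o^3 + 17*o^2 - 2*o - 24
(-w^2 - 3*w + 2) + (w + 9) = -w^2 - 2*w + 11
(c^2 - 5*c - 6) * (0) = 0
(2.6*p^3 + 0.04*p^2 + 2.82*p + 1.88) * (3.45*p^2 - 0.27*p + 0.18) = 8.97*p^5 - 0.564*p^4 + 10.1862*p^3 + 5.7318*p^2 - 1.11022302462516e-16*p + 0.3384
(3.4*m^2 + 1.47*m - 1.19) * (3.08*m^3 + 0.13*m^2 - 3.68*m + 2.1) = 10.472*m^5 + 4.9696*m^4 - 15.9861*m^3 + 1.5757*m^2 + 7.4662*m - 2.499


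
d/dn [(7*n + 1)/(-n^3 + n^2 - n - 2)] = (-7*n^3 + 7*n^2 - 7*n + (7*n + 1)*(3*n^2 - 2*n + 1) - 14)/(n^3 - n^2 + n + 2)^2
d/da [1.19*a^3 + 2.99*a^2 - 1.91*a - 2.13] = 3.57*a^2 + 5.98*a - 1.91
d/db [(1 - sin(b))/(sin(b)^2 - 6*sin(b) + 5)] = cos(b)/(sin(b) - 5)^2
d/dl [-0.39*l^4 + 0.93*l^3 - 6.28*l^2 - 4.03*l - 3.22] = -1.56*l^3 + 2.79*l^2 - 12.56*l - 4.03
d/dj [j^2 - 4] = 2*j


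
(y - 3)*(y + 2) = y^2 - y - 6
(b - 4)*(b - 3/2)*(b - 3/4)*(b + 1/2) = b^4 - 23*b^3/4 + 7*b^2 + 9*b/16 - 9/4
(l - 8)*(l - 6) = l^2 - 14*l + 48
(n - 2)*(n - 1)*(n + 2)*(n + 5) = n^4 + 4*n^3 - 9*n^2 - 16*n + 20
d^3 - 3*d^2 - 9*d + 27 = (d - 3)^2*(d + 3)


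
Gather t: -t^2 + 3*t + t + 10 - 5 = -t^2 + 4*t + 5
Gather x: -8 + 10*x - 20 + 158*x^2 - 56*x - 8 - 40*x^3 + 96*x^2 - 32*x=-40*x^3 + 254*x^2 - 78*x - 36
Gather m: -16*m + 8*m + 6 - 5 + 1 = 2 - 8*m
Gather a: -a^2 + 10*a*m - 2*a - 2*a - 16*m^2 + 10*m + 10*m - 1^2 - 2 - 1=-a^2 + a*(10*m - 4) - 16*m^2 + 20*m - 4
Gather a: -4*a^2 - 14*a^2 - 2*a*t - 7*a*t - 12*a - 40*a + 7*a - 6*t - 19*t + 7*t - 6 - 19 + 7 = -18*a^2 + a*(-9*t - 45) - 18*t - 18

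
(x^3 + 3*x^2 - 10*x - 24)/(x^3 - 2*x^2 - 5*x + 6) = (x + 4)/(x - 1)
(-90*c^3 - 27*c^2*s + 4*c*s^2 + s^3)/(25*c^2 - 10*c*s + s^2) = (18*c^2 + 9*c*s + s^2)/(-5*c + s)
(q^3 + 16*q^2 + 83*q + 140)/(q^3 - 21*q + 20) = (q^2 + 11*q + 28)/(q^2 - 5*q + 4)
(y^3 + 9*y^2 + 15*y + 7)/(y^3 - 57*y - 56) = (y + 1)/(y - 8)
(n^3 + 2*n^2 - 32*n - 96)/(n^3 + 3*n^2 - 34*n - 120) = (n + 4)/(n + 5)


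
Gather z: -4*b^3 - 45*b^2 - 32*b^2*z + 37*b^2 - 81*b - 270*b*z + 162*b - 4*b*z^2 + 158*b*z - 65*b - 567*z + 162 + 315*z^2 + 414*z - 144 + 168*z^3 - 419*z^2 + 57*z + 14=-4*b^3 - 8*b^2 + 16*b + 168*z^3 + z^2*(-4*b - 104) + z*(-32*b^2 - 112*b - 96) + 32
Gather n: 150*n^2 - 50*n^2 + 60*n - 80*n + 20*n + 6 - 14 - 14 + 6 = 100*n^2 - 16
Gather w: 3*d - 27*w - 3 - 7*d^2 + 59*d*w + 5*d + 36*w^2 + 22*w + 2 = -7*d^2 + 8*d + 36*w^2 + w*(59*d - 5) - 1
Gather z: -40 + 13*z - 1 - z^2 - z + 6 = -z^2 + 12*z - 35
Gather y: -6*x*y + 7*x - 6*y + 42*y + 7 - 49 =7*x + y*(36 - 6*x) - 42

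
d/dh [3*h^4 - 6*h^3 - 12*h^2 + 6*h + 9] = 12*h^3 - 18*h^2 - 24*h + 6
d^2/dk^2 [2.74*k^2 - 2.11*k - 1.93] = 5.48000000000000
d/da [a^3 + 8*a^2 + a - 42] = 3*a^2 + 16*a + 1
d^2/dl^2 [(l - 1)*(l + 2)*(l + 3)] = 6*l + 8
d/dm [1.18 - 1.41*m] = -1.41000000000000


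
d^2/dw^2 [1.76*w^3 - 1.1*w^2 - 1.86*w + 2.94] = 10.56*w - 2.2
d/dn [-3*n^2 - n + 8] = -6*n - 1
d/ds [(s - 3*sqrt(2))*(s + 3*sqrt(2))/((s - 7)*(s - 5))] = 2*(-6*s^2 + 53*s - 108)/(s^4 - 24*s^3 + 214*s^2 - 840*s + 1225)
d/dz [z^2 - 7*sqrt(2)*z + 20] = 2*z - 7*sqrt(2)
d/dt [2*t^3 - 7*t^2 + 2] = 2*t*(3*t - 7)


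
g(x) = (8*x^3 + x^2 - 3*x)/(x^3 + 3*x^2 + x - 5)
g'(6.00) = 0.29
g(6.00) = 5.37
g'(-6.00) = 1.50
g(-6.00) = 14.07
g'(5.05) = 0.35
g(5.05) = 5.07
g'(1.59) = -0.65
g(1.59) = 3.65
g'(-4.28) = 3.77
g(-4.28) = 18.21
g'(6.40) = 0.27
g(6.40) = 5.48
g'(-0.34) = 0.20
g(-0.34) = -0.16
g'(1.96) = 0.30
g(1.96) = 3.63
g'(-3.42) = 5.79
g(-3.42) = 22.36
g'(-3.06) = 5.41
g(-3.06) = 24.44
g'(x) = (-3*x^2 - 6*x - 1)*(8*x^3 + x^2 - 3*x)/(x^3 + 3*x^2 + x - 5)^2 + (24*x^2 + 2*x - 3)/(x^3 + 3*x^2 + x - 5) = (23*x^4 + 22*x^3 - 110*x^2 - 10*x + 15)/(x^6 + 6*x^5 + 11*x^4 - 4*x^3 - 29*x^2 - 10*x + 25)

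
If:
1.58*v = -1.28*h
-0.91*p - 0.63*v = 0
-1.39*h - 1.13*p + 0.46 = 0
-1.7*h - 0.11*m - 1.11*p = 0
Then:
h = 0.23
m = -4.80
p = 0.13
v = -0.18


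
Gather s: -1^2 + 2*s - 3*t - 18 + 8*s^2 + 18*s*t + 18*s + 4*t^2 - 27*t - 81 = 8*s^2 + s*(18*t + 20) + 4*t^2 - 30*t - 100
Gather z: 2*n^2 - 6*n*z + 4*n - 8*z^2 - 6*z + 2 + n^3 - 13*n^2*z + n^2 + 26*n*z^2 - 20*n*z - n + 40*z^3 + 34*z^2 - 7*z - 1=n^3 + 3*n^2 + 3*n + 40*z^3 + z^2*(26*n + 26) + z*(-13*n^2 - 26*n - 13) + 1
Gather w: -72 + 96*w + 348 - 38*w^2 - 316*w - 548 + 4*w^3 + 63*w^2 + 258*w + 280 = 4*w^3 + 25*w^2 + 38*w + 8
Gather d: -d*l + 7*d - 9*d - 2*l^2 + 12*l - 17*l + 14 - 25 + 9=d*(-l - 2) - 2*l^2 - 5*l - 2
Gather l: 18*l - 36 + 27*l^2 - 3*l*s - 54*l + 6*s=27*l^2 + l*(-3*s - 36) + 6*s - 36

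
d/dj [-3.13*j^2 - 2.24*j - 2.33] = -6.26*j - 2.24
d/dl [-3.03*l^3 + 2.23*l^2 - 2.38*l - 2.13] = -9.09*l^2 + 4.46*l - 2.38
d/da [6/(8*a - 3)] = -48/(8*a - 3)^2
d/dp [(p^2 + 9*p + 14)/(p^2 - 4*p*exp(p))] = (p*(p - 4*exp(p))*(2*p + 9) + 2*(p^2 + 9*p + 14)*(2*p*exp(p) - p + 2*exp(p)))/(p^2*(p - 4*exp(p))^2)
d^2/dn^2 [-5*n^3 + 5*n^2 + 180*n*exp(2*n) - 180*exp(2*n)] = 720*n*exp(2*n) - 30*n + 10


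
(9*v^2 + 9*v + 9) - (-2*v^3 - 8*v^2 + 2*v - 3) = 2*v^3 + 17*v^2 + 7*v + 12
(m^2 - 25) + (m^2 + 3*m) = 2*m^2 + 3*m - 25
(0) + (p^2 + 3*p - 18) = p^2 + 3*p - 18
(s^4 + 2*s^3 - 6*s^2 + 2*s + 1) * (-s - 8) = -s^5 - 10*s^4 - 10*s^3 + 46*s^2 - 17*s - 8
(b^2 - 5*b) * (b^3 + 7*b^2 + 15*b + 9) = b^5 + 2*b^4 - 20*b^3 - 66*b^2 - 45*b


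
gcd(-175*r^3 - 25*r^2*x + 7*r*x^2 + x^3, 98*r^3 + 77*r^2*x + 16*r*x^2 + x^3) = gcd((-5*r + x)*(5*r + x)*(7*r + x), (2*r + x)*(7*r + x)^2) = 7*r + x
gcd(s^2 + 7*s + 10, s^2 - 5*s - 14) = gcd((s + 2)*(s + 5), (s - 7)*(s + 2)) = s + 2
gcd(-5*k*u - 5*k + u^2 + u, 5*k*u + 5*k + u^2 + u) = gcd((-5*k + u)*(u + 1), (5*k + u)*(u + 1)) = u + 1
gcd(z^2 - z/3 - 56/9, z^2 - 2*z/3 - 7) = z + 7/3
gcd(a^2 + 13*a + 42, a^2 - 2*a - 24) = 1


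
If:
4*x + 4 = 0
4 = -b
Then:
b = -4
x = -1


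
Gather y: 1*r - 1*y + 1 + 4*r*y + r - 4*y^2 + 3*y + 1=2*r - 4*y^2 + y*(4*r + 2) + 2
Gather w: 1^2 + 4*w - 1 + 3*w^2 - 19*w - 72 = 3*w^2 - 15*w - 72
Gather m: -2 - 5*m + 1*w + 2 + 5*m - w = 0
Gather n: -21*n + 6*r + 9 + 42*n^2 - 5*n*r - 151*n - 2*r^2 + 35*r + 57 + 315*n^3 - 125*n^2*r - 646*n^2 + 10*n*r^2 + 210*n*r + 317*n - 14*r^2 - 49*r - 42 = 315*n^3 + n^2*(-125*r - 604) + n*(10*r^2 + 205*r + 145) - 16*r^2 - 8*r + 24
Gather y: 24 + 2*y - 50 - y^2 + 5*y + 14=-y^2 + 7*y - 12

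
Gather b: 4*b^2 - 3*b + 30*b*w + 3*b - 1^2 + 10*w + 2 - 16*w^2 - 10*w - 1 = 4*b^2 + 30*b*w - 16*w^2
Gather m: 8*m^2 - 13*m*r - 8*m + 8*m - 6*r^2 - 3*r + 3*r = 8*m^2 - 13*m*r - 6*r^2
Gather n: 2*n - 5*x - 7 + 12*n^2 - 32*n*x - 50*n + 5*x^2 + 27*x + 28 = 12*n^2 + n*(-32*x - 48) + 5*x^2 + 22*x + 21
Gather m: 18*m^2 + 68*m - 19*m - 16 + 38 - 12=18*m^2 + 49*m + 10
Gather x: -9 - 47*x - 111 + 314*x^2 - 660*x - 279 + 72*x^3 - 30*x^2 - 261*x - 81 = 72*x^3 + 284*x^2 - 968*x - 480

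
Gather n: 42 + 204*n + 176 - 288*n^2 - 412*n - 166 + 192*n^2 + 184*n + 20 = -96*n^2 - 24*n + 72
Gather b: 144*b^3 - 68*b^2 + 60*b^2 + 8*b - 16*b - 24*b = 144*b^3 - 8*b^2 - 32*b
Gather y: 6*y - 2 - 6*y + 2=0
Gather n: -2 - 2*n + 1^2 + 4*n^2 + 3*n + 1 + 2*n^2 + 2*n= 6*n^2 + 3*n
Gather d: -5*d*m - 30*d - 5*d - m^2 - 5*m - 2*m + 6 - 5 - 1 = d*(-5*m - 35) - m^2 - 7*m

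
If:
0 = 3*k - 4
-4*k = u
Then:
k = 4/3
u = -16/3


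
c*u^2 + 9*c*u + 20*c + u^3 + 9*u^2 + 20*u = (c + u)*(u + 4)*(u + 5)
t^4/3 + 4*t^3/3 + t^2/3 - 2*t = t*(t/3 + 1)*(t - 1)*(t + 2)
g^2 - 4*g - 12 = (g - 6)*(g + 2)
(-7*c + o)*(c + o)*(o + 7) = -7*c^2*o - 49*c^2 - 6*c*o^2 - 42*c*o + o^3 + 7*o^2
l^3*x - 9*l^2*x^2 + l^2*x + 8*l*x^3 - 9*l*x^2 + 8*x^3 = (l - 8*x)*(l - x)*(l*x + x)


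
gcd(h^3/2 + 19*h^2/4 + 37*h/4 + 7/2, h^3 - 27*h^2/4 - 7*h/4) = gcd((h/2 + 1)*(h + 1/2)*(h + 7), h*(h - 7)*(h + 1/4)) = 1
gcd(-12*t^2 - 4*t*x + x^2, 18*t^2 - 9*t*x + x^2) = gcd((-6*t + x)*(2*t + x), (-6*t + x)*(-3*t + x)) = -6*t + x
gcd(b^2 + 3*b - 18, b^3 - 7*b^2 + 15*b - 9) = b - 3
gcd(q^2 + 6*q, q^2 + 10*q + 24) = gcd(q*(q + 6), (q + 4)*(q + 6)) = q + 6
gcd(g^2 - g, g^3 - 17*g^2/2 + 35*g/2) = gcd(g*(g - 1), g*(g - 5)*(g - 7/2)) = g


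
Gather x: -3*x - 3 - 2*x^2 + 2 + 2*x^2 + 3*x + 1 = 0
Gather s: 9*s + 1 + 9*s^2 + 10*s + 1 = 9*s^2 + 19*s + 2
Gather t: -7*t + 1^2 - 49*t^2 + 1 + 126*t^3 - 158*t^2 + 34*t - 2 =126*t^3 - 207*t^2 + 27*t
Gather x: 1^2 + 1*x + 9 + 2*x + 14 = 3*x + 24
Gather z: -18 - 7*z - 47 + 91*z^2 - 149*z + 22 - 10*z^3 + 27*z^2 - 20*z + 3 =-10*z^3 + 118*z^2 - 176*z - 40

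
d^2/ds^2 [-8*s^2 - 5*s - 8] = -16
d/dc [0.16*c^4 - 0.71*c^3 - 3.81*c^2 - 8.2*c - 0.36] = 0.64*c^3 - 2.13*c^2 - 7.62*c - 8.2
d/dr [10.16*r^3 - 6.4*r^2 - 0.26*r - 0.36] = 30.48*r^2 - 12.8*r - 0.26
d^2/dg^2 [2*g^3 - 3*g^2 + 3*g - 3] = 12*g - 6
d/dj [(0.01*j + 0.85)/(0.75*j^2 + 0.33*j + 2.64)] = (0.0075*j^2 + 0.0033*j - (0.01*j + 0.85)*(1.5*j + 0.33) + 0.0264)/(0.75*j^2 + 0.33*j + 2.64)^2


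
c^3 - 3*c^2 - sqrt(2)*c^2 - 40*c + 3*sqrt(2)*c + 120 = (c - 3)*(c - 5*sqrt(2))*(c + 4*sqrt(2))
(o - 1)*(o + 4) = o^2 + 3*o - 4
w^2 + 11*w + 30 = (w + 5)*(w + 6)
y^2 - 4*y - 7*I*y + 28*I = (y - 4)*(y - 7*I)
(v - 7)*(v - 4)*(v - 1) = v^3 - 12*v^2 + 39*v - 28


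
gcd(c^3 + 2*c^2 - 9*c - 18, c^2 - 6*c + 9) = c - 3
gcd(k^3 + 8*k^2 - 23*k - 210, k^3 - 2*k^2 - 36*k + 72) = k + 6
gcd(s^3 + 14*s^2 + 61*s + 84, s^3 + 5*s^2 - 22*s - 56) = s + 7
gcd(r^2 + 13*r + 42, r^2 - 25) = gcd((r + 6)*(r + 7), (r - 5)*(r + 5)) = 1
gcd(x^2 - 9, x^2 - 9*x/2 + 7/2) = 1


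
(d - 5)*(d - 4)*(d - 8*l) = d^3 - 8*d^2*l - 9*d^2 + 72*d*l + 20*d - 160*l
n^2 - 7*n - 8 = (n - 8)*(n + 1)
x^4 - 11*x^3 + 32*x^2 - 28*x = x*(x - 7)*(x - 2)^2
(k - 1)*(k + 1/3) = k^2 - 2*k/3 - 1/3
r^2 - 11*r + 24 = (r - 8)*(r - 3)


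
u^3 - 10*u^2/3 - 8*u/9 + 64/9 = (u - 8/3)*(u - 2)*(u + 4/3)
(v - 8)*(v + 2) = v^2 - 6*v - 16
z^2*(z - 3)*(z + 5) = z^4 + 2*z^3 - 15*z^2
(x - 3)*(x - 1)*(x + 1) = x^3 - 3*x^2 - x + 3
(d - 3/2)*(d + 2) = d^2 + d/2 - 3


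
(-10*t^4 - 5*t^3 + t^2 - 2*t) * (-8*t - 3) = 80*t^5 + 70*t^4 + 7*t^3 + 13*t^2 + 6*t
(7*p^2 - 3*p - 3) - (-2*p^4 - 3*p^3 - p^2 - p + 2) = 2*p^4 + 3*p^3 + 8*p^2 - 2*p - 5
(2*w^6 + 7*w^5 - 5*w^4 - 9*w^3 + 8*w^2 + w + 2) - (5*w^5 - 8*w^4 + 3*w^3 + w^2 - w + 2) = 2*w^6 + 2*w^5 + 3*w^4 - 12*w^3 + 7*w^2 + 2*w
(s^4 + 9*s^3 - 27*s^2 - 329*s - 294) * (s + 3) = s^5 + 12*s^4 - 410*s^2 - 1281*s - 882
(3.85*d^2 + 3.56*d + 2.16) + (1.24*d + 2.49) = 3.85*d^2 + 4.8*d + 4.65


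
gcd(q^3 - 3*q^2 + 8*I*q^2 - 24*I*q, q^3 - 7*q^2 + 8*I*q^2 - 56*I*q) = q^2 + 8*I*q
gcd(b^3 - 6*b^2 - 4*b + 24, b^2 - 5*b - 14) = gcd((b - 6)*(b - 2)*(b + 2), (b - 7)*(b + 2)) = b + 2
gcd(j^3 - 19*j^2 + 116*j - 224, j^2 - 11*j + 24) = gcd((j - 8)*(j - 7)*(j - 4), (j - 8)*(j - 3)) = j - 8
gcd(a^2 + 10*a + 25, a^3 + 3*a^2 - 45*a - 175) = a^2 + 10*a + 25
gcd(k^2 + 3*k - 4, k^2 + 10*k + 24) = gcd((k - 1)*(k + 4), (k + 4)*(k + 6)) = k + 4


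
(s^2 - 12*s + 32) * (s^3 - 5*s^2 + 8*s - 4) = s^5 - 17*s^4 + 100*s^3 - 260*s^2 + 304*s - 128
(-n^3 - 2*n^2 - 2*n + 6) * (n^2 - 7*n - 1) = -n^5 + 5*n^4 + 13*n^3 + 22*n^2 - 40*n - 6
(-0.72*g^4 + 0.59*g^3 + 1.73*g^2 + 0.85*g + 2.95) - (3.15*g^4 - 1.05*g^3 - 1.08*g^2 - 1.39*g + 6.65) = -3.87*g^4 + 1.64*g^3 + 2.81*g^2 + 2.24*g - 3.7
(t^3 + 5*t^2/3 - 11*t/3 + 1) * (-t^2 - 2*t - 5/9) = -t^5 - 11*t^4/3 - 2*t^3/9 + 146*t^2/27 + t/27 - 5/9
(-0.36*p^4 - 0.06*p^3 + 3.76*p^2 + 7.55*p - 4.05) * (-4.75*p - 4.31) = 1.71*p^5 + 1.8366*p^4 - 17.6014*p^3 - 52.0681*p^2 - 13.303*p + 17.4555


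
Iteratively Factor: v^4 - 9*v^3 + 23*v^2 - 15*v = (v - 3)*(v^3 - 6*v^2 + 5*v) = (v - 5)*(v - 3)*(v^2 - v) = (v - 5)*(v - 3)*(v - 1)*(v)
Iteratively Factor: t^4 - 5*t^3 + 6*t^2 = (t)*(t^3 - 5*t^2 + 6*t) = t*(t - 3)*(t^2 - 2*t) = t^2*(t - 3)*(t - 2)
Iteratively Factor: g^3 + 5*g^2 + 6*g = (g + 2)*(g^2 + 3*g) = (g + 2)*(g + 3)*(g)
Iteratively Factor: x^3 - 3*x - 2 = (x - 2)*(x^2 + 2*x + 1) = (x - 2)*(x + 1)*(x + 1)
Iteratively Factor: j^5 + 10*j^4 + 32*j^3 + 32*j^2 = (j)*(j^4 + 10*j^3 + 32*j^2 + 32*j) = j*(j + 4)*(j^3 + 6*j^2 + 8*j) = j*(j + 4)^2*(j^2 + 2*j) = j^2*(j + 4)^2*(j + 2)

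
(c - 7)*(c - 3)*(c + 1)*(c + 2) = c^4 - 7*c^3 - 7*c^2 + 43*c + 42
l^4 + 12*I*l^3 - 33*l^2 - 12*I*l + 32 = (l + 4*I)*(l + 8*I)*(-I*l - I)*(I*l - I)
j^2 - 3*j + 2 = (j - 2)*(j - 1)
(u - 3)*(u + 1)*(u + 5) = u^3 + 3*u^2 - 13*u - 15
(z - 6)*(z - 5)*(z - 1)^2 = z^4 - 13*z^3 + 53*z^2 - 71*z + 30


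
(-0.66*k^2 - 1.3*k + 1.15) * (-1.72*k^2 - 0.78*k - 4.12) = 1.1352*k^4 + 2.7508*k^3 + 1.7552*k^2 + 4.459*k - 4.738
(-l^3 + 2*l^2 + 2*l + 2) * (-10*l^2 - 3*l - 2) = 10*l^5 - 17*l^4 - 24*l^3 - 30*l^2 - 10*l - 4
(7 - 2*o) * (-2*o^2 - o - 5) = 4*o^3 - 12*o^2 + 3*o - 35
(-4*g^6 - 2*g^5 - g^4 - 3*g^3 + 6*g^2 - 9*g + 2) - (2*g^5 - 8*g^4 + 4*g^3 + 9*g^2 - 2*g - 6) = -4*g^6 - 4*g^5 + 7*g^4 - 7*g^3 - 3*g^2 - 7*g + 8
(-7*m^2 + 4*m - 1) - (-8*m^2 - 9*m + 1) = m^2 + 13*m - 2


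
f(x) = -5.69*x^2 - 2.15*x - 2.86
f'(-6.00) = 66.13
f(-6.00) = -194.80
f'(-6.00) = 66.13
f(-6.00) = -194.80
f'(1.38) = -17.85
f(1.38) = -16.66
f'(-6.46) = 71.36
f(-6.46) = -226.42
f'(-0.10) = -1.01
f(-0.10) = -2.70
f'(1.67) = -21.15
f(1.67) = -22.32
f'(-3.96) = 42.91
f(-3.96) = -83.57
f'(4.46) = -52.90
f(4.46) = -125.63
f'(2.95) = -35.72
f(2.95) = -58.72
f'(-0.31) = 1.38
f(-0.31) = -2.74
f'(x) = -11.38*x - 2.15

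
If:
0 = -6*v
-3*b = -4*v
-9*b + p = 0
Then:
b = 0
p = 0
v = 0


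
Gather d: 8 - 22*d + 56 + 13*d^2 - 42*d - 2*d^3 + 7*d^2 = -2*d^3 + 20*d^2 - 64*d + 64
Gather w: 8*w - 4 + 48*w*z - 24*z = w*(48*z + 8) - 24*z - 4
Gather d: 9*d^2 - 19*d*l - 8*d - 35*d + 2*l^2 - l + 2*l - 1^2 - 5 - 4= 9*d^2 + d*(-19*l - 43) + 2*l^2 + l - 10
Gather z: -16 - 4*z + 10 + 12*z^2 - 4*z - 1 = 12*z^2 - 8*z - 7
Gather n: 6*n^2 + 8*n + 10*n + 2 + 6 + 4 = 6*n^2 + 18*n + 12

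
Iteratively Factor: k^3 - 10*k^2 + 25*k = (k - 5)*(k^2 - 5*k) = k*(k - 5)*(k - 5)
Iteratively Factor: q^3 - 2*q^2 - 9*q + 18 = (q - 2)*(q^2 - 9) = (q - 2)*(q + 3)*(q - 3)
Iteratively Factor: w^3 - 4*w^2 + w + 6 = (w + 1)*(w^2 - 5*w + 6) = (w - 2)*(w + 1)*(w - 3)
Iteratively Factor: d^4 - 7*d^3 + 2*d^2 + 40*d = (d)*(d^3 - 7*d^2 + 2*d + 40) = d*(d - 5)*(d^2 - 2*d - 8) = d*(d - 5)*(d - 4)*(d + 2)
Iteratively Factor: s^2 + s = (s + 1)*(s)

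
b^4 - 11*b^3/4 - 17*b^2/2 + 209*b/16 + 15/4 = (b - 4)*(b - 3/2)*(b + 1/4)*(b + 5/2)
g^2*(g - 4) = g^3 - 4*g^2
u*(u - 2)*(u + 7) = u^3 + 5*u^2 - 14*u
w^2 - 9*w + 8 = (w - 8)*(w - 1)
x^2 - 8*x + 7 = (x - 7)*(x - 1)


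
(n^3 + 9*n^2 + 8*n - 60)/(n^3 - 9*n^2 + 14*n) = (n^2 + 11*n + 30)/(n*(n - 7))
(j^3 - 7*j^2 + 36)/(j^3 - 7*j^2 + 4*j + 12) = (j^2 - j - 6)/(j^2 - j - 2)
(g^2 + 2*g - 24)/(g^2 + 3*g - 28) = (g + 6)/(g + 7)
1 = 1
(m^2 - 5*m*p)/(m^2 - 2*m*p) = (m - 5*p)/(m - 2*p)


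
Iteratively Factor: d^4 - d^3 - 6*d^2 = (d)*(d^3 - d^2 - 6*d) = d^2*(d^2 - d - 6) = d^2*(d - 3)*(d + 2)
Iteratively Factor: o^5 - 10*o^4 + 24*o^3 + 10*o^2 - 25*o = (o - 5)*(o^4 - 5*o^3 - o^2 + 5*o) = o*(o - 5)*(o^3 - 5*o^2 - o + 5) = o*(o - 5)*(o - 1)*(o^2 - 4*o - 5) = o*(o - 5)^2*(o - 1)*(o + 1)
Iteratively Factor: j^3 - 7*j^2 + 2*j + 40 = (j - 4)*(j^2 - 3*j - 10) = (j - 4)*(j + 2)*(j - 5)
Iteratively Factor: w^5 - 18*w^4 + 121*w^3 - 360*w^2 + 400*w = (w - 5)*(w^4 - 13*w^3 + 56*w^2 - 80*w) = (w - 5)*(w - 4)*(w^3 - 9*w^2 + 20*w) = (w - 5)*(w - 4)^2*(w^2 - 5*w) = w*(w - 5)*(w - 4)^2*(w - 5)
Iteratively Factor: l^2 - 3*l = (l)*(l - 3)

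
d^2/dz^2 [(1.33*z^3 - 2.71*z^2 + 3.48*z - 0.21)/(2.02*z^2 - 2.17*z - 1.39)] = (24.6359780000001*z^3 - 26.726058*z^2 + 79.568106*z - 34.622444)/(8.242408*z^6 - 26.563404*z^5 + 11.520666*z^4 + 26.339243*z^3 - 7.927587*z^2 - 12.577971*z - 2.685619)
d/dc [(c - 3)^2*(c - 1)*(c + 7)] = 4*c^3 - 68*c + 96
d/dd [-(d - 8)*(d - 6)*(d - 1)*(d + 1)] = -4*d^3 + 42*d^2 - 94*d - 14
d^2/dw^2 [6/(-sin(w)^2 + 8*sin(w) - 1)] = 12*(2*sin(w)^4 - 12*sin(w)^3 + 27*sin(w)^2 + 28*sin(w) - 63)/(sin(w)^2 - 8*sin(w) + 1)^3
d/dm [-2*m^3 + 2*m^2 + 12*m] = -6*m^2 + 4*m + 12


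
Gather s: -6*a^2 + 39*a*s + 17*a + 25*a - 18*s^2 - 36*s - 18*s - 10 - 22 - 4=-6*a^2 + 42*a - 18*s^2 + s*(39*a - 54) - 36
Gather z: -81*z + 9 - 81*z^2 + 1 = -81*z^2 - 81*z + 10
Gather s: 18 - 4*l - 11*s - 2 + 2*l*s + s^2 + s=-4*l + s^2 + s*(2*l - 10) + 16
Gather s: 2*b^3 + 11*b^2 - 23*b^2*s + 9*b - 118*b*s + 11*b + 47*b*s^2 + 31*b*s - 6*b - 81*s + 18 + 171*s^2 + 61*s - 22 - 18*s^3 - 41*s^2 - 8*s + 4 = 2*b^3 + 11*b^2 + 14*b - 18*s^3 + s^2*(47*b + 130) + s*(-23*b^2 - 87*b - 28)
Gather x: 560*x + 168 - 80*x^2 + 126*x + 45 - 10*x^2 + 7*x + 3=-90*x^2 + 693*x + 216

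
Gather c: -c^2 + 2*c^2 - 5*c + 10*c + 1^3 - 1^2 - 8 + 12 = c^2 + 5*c + 4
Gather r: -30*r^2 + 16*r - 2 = -30*r^2 + 16*r - 2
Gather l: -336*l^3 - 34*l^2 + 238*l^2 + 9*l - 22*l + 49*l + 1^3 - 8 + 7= -336*l^3 + 204*l^2 + 36*l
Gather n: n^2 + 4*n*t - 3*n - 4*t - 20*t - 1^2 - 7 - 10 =n^2 + n*(4*t - 3) - 24*t - 18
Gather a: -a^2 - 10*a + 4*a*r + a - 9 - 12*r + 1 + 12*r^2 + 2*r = -a^2 + a*(4*r - 9) + 12*r^2 - 10*r - 8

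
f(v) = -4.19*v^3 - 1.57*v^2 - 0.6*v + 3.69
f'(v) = -12.57*v^2 - 3.14*v - 0.6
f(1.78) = -25.98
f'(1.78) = -46.02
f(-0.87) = 5.78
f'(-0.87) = -7.38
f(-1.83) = 25.21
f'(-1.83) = -36.95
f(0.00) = 3.69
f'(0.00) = -0.60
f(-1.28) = 10.67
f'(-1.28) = -17.18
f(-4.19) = 286.86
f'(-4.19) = -208.12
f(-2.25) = 44.82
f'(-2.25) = -57.17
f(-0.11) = 3.74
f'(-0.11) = -0.41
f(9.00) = -3183.39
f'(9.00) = -1047.03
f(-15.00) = 13800.69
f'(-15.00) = -2781.75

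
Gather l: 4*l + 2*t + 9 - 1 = 4*l + 2*t + 8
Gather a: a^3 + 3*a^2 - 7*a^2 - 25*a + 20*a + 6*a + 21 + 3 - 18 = a^3 - 4*a^2 + a + 6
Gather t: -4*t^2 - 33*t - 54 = -4*t^2 - 33*t - 54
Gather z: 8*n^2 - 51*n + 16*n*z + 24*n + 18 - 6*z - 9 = 8*n^2 - 27*n + z*(16*n - 6) + 9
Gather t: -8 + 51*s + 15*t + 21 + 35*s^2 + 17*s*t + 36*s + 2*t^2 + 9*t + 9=35*s^2 + 87*s + 2*t^2 + t*(17*s + 24) + 22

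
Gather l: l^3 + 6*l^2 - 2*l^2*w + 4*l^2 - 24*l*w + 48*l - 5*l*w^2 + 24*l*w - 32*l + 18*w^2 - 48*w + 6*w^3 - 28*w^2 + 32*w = l^3 + l^2*(10 - 2*w) + l*(16 - 5*w^2) + 6*w^3 - 10*w^2 - 16*w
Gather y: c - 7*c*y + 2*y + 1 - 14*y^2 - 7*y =c - 14*y^2 + y*(-7*c - 5) + 1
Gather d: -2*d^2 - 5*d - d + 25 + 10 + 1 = -2*d^2 - 6*d + 36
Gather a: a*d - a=a*(d - 1)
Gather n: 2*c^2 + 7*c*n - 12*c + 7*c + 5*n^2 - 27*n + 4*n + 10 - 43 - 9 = 2*c^2 - 5*c + 5*n^2 + n*(7*c - 23) - 42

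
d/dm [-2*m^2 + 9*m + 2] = 9 - 4*m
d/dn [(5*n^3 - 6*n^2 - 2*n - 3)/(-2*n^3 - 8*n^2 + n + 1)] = (-52*n^4 + 2*n^3 - 25*n^2 - 60*n + 1)/(4*n^6 + 32*n^5 + 60*n^4 - 20*n^3 - 15*n^2 + 2*n + 1)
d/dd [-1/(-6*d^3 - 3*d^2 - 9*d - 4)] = 3*(-6*d^2 - 2*d - 3)/(6*d^3 + 3*d^2 + 9*d + 4)^2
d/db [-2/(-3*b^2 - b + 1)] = 2*(-6*b - 1)/(3*b^2 + b - 1)^2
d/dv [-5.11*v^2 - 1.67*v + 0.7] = -10.22*v - 1.67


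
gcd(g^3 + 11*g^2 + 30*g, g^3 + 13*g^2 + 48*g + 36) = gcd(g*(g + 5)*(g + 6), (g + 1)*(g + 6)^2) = g + 6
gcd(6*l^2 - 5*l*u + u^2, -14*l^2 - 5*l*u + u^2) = 1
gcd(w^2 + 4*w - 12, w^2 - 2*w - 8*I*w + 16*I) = w - 2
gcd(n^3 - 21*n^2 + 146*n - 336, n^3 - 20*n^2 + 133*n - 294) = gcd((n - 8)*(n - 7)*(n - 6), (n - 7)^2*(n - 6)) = n^2 - 13*n + 42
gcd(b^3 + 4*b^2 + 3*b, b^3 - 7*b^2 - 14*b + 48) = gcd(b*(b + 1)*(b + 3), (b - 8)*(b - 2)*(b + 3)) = b + 3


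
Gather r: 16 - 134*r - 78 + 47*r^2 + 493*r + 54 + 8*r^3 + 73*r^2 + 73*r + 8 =8*r^3 + 120*r^2 + 432*r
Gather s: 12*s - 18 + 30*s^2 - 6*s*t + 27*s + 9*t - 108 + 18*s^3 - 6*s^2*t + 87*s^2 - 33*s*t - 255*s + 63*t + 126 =18*s^3 + s^2*(117 - 6*t) + s*(-39*t - 216) + 72*t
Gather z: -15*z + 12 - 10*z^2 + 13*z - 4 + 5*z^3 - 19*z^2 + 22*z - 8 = 5*z^3 - 29*z^2 + 20*z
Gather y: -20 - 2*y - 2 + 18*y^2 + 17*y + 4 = 18*y^2 + 15*y - 18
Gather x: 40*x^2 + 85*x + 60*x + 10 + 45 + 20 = 40*x^2 + 145*x + 75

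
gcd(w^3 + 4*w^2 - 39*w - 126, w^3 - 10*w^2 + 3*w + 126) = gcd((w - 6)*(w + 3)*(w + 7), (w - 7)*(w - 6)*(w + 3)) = w^2 - 3*w - 18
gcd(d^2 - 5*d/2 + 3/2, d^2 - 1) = d - 1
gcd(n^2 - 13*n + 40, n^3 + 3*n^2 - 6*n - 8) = 1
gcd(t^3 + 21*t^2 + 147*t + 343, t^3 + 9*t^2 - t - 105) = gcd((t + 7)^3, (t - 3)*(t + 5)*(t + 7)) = t + 7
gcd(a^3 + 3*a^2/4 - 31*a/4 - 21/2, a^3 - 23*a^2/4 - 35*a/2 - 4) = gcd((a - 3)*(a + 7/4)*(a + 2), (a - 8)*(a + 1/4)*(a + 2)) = a + 2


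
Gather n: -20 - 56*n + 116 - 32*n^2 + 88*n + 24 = -32*n^2 + 32*n + 120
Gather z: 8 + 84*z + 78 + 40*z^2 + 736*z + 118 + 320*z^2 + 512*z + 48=360*z^2 + 1332*z + 252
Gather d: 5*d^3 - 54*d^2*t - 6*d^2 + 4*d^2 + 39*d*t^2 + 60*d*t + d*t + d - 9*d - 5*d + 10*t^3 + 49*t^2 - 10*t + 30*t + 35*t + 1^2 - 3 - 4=5*d^3 + d^2*(-54*t - 2) + d*(39*t^2 + 61*t - 13) + 10*t^3 + 49*t^2 + 55*t - 6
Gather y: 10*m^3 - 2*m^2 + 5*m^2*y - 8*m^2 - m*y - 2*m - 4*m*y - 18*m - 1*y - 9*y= 10*m^3 - 10*m^2 - 20*m + y*(5*m^2 - 5*m - 10)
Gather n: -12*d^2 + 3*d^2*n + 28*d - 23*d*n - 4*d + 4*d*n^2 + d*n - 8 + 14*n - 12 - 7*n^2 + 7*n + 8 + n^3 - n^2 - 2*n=-12*d^2 + 24*d + n^3 + n^2*(4*d - 8) + n*(3*d^2 - 22*d + 19) - 12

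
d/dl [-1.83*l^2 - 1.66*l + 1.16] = -3.66*l - 1.66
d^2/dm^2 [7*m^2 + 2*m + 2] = 14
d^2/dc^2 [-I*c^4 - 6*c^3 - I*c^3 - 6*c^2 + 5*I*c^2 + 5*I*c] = -12*I*c^2 - 6*c*(6 + I) - 12 + 10*I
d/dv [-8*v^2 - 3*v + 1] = -16*v - 3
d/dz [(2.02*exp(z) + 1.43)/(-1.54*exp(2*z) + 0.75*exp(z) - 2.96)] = (3.1108*exp(2*z) + 4.4044*exp(z) - 7.0517)*exp(z)/(2.3716*exp(4*z) - 2.31*exp(3*z) + 9.6793*exp(2*z) - 4.44*exp(z) + 8.7616)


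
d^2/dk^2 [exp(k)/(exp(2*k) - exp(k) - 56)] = ((3 - 8*exp(k))*(-exp(2*k) + exp(k) + 56)*exp(k) - 2*(2*exp(k) - 1)^2*exp(2*k) - (-exp(2*k) + exp(k) + 56)^2)*exp(k)/(-exp(2*k) + exp(k) + 56)^3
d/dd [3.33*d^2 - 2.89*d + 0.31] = 6.66*d - 2.89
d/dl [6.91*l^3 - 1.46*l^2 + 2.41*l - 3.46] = 20.73*l^2 - 2.92*l + 2.41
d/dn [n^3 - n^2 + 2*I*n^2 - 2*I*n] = 3*n^2 + n*(-2 + 4*I) - 2*I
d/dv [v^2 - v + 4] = 2*v - 1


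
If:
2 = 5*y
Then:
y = 2/5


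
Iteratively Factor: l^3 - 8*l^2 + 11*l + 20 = (l - 5)*(l^2 - 3*l - 4) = (l - 5)*(l + 1)*(l - 4)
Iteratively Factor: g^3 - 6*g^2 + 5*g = (g - 1)*(g^2 - 5*g) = g*(g - 1)*(g - 5)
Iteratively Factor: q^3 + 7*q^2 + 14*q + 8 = (q + 1)*(q^2 + 6*q + 8) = (q + 1)*(q + 4)*(q + 2)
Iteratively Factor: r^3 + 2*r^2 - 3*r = (r - 1)*(r^2 + 3*r) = r*(r - 1)*(r + 3)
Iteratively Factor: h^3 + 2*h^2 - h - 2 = (h + 2)*(h^2 - 1) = (h - 1)*(h + 2)*(h + 1)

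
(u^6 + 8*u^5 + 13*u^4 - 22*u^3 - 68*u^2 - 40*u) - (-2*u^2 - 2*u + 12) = u^6 + 8*u^5 + 13*u^4 - 22*u^3 - 66*u^2 - 38*u - 12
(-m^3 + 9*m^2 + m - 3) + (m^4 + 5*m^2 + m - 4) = m^4 - m^3 + 14*m^2 + 2*m - 7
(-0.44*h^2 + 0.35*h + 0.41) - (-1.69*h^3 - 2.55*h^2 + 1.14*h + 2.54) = 1.69*h^3 + 2.11*h^2 - 0.79*h - 2.13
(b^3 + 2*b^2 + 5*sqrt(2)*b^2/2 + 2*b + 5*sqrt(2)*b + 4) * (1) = b^3 + 2*b^2 + 5*sqrt(2)*b^2/2 + 2*b + 5*sqrt(2)*b + 4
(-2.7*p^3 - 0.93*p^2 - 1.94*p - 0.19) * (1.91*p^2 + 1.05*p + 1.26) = -5.157*p^5 - 4.6113*p^4 - 8.0839*p^3 - 3.5717*p^2 - 2.6439*p - 0.2394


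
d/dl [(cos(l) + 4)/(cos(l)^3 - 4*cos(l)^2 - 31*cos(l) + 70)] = (-61*cos(l)/2 + 4*cos(2*l) + cos(3*l)/2 - 190)*sin(l)/(cos(l)^3 - 4*cos(l)^2 - 31*cos(l) + 70)^2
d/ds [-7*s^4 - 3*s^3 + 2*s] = -28*s^3 - 9*s^2 + 2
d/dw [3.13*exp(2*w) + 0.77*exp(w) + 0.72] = (6.26*exp(w) + 0.77)*exp(w)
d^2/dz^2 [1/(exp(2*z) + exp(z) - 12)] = (2*(2*exp(z) + 1)^2*exp(z) - (4*exp(z) + 1)*(exp(2*z) + exp(z) - 12))*exp(z)/(exp(2*z) + exp(z) - 12)^3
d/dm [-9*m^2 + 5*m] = 5 - 18*m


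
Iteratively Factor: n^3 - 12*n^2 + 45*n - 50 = (n - 2)*(n^2 - 10*n + 25) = (n - 5)*(n - 2)*(n - 5)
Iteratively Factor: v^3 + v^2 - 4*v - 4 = (v + 1)*(v^2 - 4) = (v + 1)*(v + 2)*(v - 2)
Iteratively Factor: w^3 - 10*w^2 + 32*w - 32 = (w - 4)*(w^2 - 6*w + 8) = (w - 4)^2*(w - 2)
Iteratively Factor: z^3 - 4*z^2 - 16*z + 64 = (z + 4)*(z^2 - 8*z + 16) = (z - 4)*(z + 4)*(z - 4)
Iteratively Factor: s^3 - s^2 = (s - 1)*(s^2) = s*(s - 1)*(s)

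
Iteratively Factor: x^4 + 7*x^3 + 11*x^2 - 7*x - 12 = (x + 3)*(x^3 + 4*x^2 - x - 4) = (x - 1)*(x + 3)*(x^2 + 5*x + 4) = (x - 1)*(x + 1)*(x + 3)*(x + 4)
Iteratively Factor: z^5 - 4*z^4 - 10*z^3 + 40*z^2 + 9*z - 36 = (z + 3)*(z^4 - 7*z^3 + 11*z^2 + 7*z - 12) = (z - 4)*(z + 3)*(z^3 - 3*z^2 - z + 3) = (z - 4)*(z + 1)*(z + 3)*(z^2 - 4*z + 3) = (z - 4)*(z - 3)*(z + 1)*(z + 3)*(z - 1)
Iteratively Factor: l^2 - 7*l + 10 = (l - 2)*(l - 5)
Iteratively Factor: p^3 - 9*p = (p + 3)*(p^2 - 3*p) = p*(p + 3)*(p - 3)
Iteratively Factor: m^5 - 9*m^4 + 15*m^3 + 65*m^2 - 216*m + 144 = (m - 4)*(m^4 - 5*m^3 - 5*m^2 + 45*m - 36) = (m - 4)*(m + 3)*(m^3 - 8*m^2 + 19*m - 12) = (m - 4)*(m - 1)*(m + 3)*(m^2 - 7*m + 12) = (m - 4)*(m - 3)*(m - 1)*(m + 3)*(m - 4)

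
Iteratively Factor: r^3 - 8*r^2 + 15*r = (r)*(r^2 - 8*r + 15) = r*(r - 3)*(r - 5)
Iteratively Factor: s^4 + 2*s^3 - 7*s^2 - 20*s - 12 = (s - 3)*(s^3 + 5*s^2 + 8*s + 4) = (s - 3)*(s + 2)*(s^2 + 3*s + 2) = (s - 3)*(s + 1)*(s + 2)*(s + 2)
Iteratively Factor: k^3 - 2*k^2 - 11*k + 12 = (k - 4)*(k^2 + 2*k - 3) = (k - 4)*(k - 1)*(k + 3)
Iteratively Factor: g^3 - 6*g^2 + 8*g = (g)*(g^2 - 6*g + 8) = g*(g - 2)*(g - 4)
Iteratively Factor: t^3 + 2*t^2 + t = (t + 1)*(t^2 + t) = t*(t + 1)*(t + 1)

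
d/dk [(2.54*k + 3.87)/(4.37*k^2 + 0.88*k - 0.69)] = (11.0998*k^2 + 2.2352*k - (2.54*k + 3.87)*(8.74*k + 0.88) - 1.7526)/(4.37*k^2 + 0.88*k - 0.69)^2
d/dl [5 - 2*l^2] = -4*l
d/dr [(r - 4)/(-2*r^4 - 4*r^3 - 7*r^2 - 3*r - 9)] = (-2*r^4 - 4*r^3 - 7*r^2 - 3*r + (r - 4)*(8*r^3 + 12*r^2 + 14*r + 3) - 9)/(2*r^4 + 4*r^3 + 7*r^2 + 3*r + 9)^2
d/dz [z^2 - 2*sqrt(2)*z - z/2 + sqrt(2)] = 2*z - 2*sqrt(2) - 1/2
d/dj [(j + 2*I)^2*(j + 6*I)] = (j + 2*I)*(3*j + 14*I)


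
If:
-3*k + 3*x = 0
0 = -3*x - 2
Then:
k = -2/3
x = -2/3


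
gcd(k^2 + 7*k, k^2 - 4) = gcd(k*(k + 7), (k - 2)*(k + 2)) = 1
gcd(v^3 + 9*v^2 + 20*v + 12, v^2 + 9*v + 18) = v + 6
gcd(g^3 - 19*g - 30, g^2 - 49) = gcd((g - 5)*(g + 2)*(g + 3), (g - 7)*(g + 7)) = 1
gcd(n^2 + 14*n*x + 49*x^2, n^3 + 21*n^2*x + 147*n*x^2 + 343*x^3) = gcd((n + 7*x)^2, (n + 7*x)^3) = n^2 + 14*n*x + 49*x^2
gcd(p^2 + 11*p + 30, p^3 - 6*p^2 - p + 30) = 1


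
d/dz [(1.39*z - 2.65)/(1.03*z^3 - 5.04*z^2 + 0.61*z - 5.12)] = (-2.8634*z^3 + 15.1941*z^2 - 26.712*z - 5.5003)/(1.0609*z^6 - 10.3824*z^5 + 26.6582*z^4 - 16.696*z^3 + 51.9817*z^2 - 6.2464*z + 26.2144)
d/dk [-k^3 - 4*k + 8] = -3*k^2 - 4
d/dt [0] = 0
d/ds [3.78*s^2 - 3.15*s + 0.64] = 7.56*s - 3.15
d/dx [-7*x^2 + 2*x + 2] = 2 - 14*x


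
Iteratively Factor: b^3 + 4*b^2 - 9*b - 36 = (b - 3)*(b^2 + 7*b + 12) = (b - 3)*(b + 4)*(b + 3)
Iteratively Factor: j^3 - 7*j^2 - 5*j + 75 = (j - 5)*(j^2 - 2*j - 15) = (j - 5)*(j + 3)*(j - 5)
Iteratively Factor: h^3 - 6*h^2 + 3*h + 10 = (h + 1)*(h^2 - 7*h + 10) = (h - 2)*(h + 1)*(h - 5)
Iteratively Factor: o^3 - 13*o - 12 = (o + 3)*(o^2 - 3*o - 4) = (o - 4)*(o + 3)*(o + 1)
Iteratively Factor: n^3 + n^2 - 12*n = (n)*(n^2 + n - 12) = n*(n - 3)*(n + 4)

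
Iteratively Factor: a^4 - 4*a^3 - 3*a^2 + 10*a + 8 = (a - 2)*(a^3 - 2*a^2 - 7*a - 4) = (a - 4)*(a - 2)*(a^2 + 2*a + 1) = (a - 4)*(a - 2)*(a + 1)*(a + 1)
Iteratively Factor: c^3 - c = (c)*(c^2 - 1) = c*(c - 1)*(c + 1)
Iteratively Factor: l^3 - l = (l + 1)*(l^2 - l) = (l - 1)*(l + 1)*(l)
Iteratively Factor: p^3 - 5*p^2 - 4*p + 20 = (p - 2)*(p^2 - 3*p - 10) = (p - 5)*(p - 2)*(p + 2)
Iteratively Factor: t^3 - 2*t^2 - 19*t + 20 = (t - 5)*(t^2 + 3*t - 4) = (t - 5)*(t - 1)*(t + 4)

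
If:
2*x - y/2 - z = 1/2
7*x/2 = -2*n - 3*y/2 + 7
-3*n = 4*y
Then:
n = 28 - 8*z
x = 2*z - 5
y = 6*z - 21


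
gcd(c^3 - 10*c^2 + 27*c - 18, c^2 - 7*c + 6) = c^2 - 7*c + 6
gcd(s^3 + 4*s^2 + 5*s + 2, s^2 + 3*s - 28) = 1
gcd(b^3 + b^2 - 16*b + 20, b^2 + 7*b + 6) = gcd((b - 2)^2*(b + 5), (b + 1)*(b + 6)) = 1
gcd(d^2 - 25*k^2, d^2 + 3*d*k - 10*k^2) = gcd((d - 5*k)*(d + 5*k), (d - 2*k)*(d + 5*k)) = d + 5*k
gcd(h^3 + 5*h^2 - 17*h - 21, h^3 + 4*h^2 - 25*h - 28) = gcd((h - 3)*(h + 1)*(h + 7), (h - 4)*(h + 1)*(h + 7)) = h^2 + 8*h + 7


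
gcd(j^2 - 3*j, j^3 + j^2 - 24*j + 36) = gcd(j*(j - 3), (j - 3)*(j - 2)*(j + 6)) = j - 3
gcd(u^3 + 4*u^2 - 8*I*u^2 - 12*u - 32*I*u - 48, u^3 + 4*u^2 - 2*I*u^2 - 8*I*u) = u^2 + u*(4 - 2*I) - 8*I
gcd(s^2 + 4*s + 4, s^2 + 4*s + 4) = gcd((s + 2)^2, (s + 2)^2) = s^2 + 4*s + 4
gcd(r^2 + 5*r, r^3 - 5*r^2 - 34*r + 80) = r + 5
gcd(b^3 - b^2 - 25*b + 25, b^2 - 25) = b^2 - 25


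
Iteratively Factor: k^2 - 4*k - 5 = (k - 5)*(k + 1)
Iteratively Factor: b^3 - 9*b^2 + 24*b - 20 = (b - 5)*(b^2 - 4*b + 4) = (b - 5)*(b - 2)*(b - 2)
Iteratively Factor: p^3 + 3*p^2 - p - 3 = (p + 3)*(p^2 - 1) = (p - 1)*(p + 3)*(p + 1)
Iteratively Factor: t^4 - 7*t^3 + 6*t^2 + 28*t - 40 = (t - 2)*(t^3 - 5*t^2 - 4*t + 20) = (t - 5)*(t - 2)*(t^2 - 4) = (t - 5)*(t - 2)^2*(t + 2)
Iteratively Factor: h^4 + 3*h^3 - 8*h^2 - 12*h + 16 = (h + 4)*(h^3 - h^2 - 4*h + 4) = (h + 2)*(h + 4)*(h^2 - 3*h + 2) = (h - 1)*(h + 2)*(h + 4)*(h - 2)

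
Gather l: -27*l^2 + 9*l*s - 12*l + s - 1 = -27*l^2 + l*(9*s - 12) + s - 1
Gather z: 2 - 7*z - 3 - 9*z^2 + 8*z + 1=-9*z^2 + z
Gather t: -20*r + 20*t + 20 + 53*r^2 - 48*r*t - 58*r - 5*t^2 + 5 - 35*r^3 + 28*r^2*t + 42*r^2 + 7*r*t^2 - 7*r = -35*r^3 + 95*r^2 - 85*r + t^2*(7*r - 5) + t*(28*r^2 - 48*r + 20) + 25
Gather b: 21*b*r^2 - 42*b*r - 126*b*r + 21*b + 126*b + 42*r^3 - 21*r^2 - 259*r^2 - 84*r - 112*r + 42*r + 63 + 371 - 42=b*(21*r^2 - 168*r + 147) + 42*r^3 - 280*r^2 - 154*r + 392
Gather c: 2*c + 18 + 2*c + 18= 4*c + 36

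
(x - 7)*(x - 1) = x^2 - 8*x + 7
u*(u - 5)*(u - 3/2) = u^3 - 13*u^2/2 + 15*u/2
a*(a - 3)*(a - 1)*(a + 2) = a^4 - 2*a^3 - 5*a^2 + 6*a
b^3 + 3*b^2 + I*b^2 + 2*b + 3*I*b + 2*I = (b + 1)*(b + 2)*(b + I)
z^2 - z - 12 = (z - 4)*(z + 3)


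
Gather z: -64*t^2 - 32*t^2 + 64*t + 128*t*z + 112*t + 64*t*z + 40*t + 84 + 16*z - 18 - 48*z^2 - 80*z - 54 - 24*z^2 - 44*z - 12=-96*t^2 + 216*t - 72*z^2 + z*(192*t - 108)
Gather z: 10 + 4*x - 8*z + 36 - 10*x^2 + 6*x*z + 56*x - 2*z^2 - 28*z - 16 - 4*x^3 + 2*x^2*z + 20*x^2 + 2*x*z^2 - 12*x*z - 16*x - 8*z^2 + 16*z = -4*x^3 + 10*x^2 + 44*x + z^2*(2*x - 10) + z*(2*x^2 - 6*x - 20) + 30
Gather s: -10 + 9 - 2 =-3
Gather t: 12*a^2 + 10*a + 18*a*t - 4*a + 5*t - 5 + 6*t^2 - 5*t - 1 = 12*a^2 + 18*a*t + 6*a + 6*t^2 - 6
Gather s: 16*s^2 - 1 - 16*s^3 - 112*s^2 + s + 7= -16*s^3 - 96*s^2 + s + 6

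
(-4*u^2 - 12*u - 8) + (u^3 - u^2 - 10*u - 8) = u^3 - 5*u^2 - 22*u - 16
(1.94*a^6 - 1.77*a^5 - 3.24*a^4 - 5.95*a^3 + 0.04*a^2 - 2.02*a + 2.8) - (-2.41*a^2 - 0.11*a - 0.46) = 1.94*a^6 - 1.77*a^5 - 3.24*a^4 - 5.95*a^3 + 2.45*a^2 - 1.91*a + 3.26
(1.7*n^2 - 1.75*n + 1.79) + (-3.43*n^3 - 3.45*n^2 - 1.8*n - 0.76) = -3.43*n^3 - 1.75*n^2 - 3.55*n + 1.03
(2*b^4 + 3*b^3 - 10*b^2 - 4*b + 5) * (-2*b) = -4*b^5 - 6*b^4 + 20*b^3 + 8*b^2 - 10*b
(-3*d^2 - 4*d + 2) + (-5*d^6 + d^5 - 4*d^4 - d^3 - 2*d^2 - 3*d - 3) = -5*d^6 + d^5 - 4*d^4 - d^3 - 5*d^2 - 7*d - 1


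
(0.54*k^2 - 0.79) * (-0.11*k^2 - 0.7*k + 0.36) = -0.0594*k^4 - 0.378*k^3 + 0.2813*k^2 + 0.553*k - 0.2844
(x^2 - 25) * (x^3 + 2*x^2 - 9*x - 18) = x^5 + 2*x^4 - 34*x^3 - 68*x^2 + 225*x + 450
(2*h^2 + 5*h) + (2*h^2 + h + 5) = 4*h^2 + 6*h + 5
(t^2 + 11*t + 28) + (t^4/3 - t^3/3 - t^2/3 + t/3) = t^4/3 - t^3/3 + 2*t^2/3 + 34*t/3 + 28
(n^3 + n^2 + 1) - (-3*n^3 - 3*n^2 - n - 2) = 4*n^3 + 4*n^2 + n + 3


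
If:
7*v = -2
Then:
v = -2/7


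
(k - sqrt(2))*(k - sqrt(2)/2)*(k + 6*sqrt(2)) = k^3 + 9*sqrt(2)*k^2/2 - 17*k + 6*sqrt(2)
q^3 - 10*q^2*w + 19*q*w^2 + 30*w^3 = (q - 6*w)*(q - 5*w)*(q + w)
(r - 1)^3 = r^3 - 3*r^2 + 3*r - 1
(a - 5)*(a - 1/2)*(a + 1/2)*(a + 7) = a^4 + 2*a^3 - 141*a^2/4 - a/2 + 35/4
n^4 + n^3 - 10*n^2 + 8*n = n*(n - 2)*(n - 1)*(n + 4)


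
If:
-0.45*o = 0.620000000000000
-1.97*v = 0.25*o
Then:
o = -1.38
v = 0.17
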